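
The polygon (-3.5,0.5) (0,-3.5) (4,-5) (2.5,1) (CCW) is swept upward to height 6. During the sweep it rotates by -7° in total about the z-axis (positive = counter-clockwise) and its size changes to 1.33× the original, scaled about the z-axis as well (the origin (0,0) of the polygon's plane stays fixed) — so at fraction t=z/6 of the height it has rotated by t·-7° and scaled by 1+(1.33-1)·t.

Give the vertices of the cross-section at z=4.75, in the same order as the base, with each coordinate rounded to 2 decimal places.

Cross-section at z=4.75: (-4.33,1.05) (-0.43,-4.39) (4.41,-6.76) (3.26,0.95)

t = z/height = 4.75/6 = 0.791667
s = 1 + (scale-1)·z/height = 1 + (1.33-1)·4.75/6 = 1.261250
θ = twist·z/height = -7°·4.75/6 = -5.5417° = -0.096720 rad
cos θ = 0.995326, sin θ = -0.096570 (intermediates below are computed at full precision and shown rounded to 5 d.p.)
v1: (-3.5,0.5) → rotate → (-3.43536,0.83566) → ×s → (-4.33284,1.05397) → (-4.33,1.05)
v2: (0,-3.5) → rotate → (-0.33799,-3.48364) → ×s → (-0.42629,-4.39374) → (-0.43,-4.39)
v3: (4,-5) → rotate → (3.49846,-5.36291) → ×s → (4.41243,-6.76397) → (4.41,-6.76)
v4: (2.5,1) → rotate → (2.58489,0.75390) → ×s → (3.26019,0.95086) → (3.26,0.95)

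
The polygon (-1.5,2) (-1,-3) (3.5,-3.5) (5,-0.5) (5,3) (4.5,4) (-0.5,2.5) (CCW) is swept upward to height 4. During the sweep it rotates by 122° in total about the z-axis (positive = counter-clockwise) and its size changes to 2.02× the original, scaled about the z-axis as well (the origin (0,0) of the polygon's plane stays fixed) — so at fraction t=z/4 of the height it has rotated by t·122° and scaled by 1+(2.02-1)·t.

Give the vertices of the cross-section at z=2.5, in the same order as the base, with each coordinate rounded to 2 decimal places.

t = z/height = 2.5/4 = 0.625
s = 1 + (scale-1)·z/height = 1 + (2.02-1)·2.5/4 = 1.637500
θ = twist·z/height = 122°·2.5/4 = 76.2500° = 1.330814 rad
cos θ = 0.237686, sin θ = 0.971342 (intermediates below are computed at full precision and shown rounded to 5 d.p.)
v1: (-1.5,2) → rotate → (-2.29921,-0.98164) → ×s → (-3.76496,-1.60744) → (-3.76,-1.61)
v2: (-1,-3) → rotate → (2.67634,-1.68440) → ×s → (4.38251,-2.75820) → (4.38,-2.76)
v3: (3.5,-3.5) → rotate → (4.23160,2.56780) → ×s → (6.92924,4.20477) → (6.93,4.20)
v4: (5,-0.5) → rotate → (1.67410,4.73787) → ×s → (2.74134,7.75826) → (2.74,7.76)
v5: (5,3) → rotate → (-1.72560,5.56977) → ×s → (-2.82566,9.12050) → (-2.83,9.12)
v6: (4.5,4) → rotate → (-2.81578,5.32178) → ×s → (-4.61084,8.71442) → (-4.61,8.71)
v7: (-0.5,2.5) → rotate → (-2.54720,0.10854) → ×s → (-4.17104,0.17774) → (-4.17,0.18)

Cross-section at z=2.5: (-3.76,-1.61) (4.38,-2.76) (6.93,4.20) (2.74,7.76) (-2.83,9.12) (-4.61,8.71) (-4.17,0.18)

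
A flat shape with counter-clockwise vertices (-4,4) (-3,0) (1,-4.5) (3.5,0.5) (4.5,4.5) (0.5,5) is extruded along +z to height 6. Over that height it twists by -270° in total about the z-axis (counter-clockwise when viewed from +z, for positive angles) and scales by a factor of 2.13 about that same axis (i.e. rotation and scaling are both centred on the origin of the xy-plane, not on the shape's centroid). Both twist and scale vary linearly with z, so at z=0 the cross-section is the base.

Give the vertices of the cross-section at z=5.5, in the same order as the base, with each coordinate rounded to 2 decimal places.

Cross-section at z=5.5: (-4.41,-10.64) (2.34,-5.64) (7.68,5.39) (-3.67,6.19) (-11.97,4.96) (-9.79,-2.95)

t = z/height = 5.5/6 = 0.916667
s = 1 + (scale-1)·z/height = 1 + (2.13-1)·5.5/6 = 2.035833
θ = twist·z/height = -270°·5.5/6 = -247.5000° = -4.319690 rad
cos θ = -0.382683, sin θ = 0.923880 (intermediates below are computed at full precision and shown rounded to 5 d.p.)
v1: (-4,4) → rotate → (-2.16478,-5.22625) → ×s → (-4.40714,-10.63978) → (-4.41,-10.64)
v2: (-3,0) → rotate → (1.14805,-2.77164) → ×s → (2.33724,-5.64259) → (2.34,-5.64)
v3: (1,-4.5) → rotate → (3.77477,2.64595) → ×s → (7.68481,5.38672) → (7.68,5.39)
v4: (3.5,0.5) → rotate → (-1.80133,3.04224) → ×s → (-3.66721,6.19349) → (-3.67,6.19)
v5: (4.5,4.5) → rotate → (-5.87953,2.43538) → ×s → (-11.96975,4.95803) → (-11.97,4.96)
v6: (0.5,5) → rotate → (-4.81074,-1.45148) → ×s → (-9.79386,-2.95497) → (-9.79,-2.95)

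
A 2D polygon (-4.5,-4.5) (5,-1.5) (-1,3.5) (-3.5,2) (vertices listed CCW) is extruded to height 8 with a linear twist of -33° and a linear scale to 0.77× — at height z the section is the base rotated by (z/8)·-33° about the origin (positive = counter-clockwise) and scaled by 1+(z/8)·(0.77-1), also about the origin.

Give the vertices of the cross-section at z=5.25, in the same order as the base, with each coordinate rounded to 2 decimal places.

t = z/height = 5.25/8 = 0.65625
s = 1 + (scale-1)·z/height = 1 + (0.77-1)·5.25/8 = 0.849063
θ = twist·z/height = -33°·5.25/8 = -21.6563° = -0.377973 rad
cos θ = 0.929415, sin θ = -0.369037 (intermediates below are computed at full precision and shown rounded to 5 d.p.)
v1: (-4.5,-4.5) → rotate → (-5.84303,-2.52170) → ×s → (-4.96110,-2.14108) → (-4.96,-2.14)
v2: (5,-1.5) → rotate → (4.09352,-3.23931) → ×s → (3.47565,-2.75037) → (3.48,-2.75)
v3: (-1,3.5) → rotate → (0.36222,3.62199) → ×s → (0.30754,3.07529) → (0.31,3.08)
v4: (-3.5,2) → rotate → (-2.51488,3.15046) → ×s → (-2.13529,2.67494) → (-2.14,2.67)

Cross-section at z=5.25: (-4.96,-2.14) (3.48,-2.75) (0.31,3.08) (-2.14,2.67)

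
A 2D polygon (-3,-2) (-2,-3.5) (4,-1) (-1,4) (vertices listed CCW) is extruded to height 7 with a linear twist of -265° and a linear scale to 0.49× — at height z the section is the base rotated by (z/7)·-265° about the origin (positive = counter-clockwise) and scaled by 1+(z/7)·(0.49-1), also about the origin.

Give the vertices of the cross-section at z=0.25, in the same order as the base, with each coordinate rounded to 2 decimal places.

Cross-section at z=0.25: (-3.23,-1.45) (-2.50,-3.07) (3.71,-1.61) (-0.32,4.04)

t = z/height = 0.25/7 = 0.0357143
s = 1 + (scale-1)·z/height = 1 + (0.49-1)·0.25/7 = 0.981786
θ = twist·z/height = -265°·0.25/7 = -9.4643° = -0.165183 rad
cos θ = 0.986388, sin θ = -0.164433 (intermediates below are computed at full precision and shown rounded to 5 d.p.)
v1: (-3,-2) → rotate → (-3.28803,-1.47948) → ×s → (-3.22814,-1.45253) → (-3.23,-1.45)
v2: (-2,-3.5) → rotate → (-2.54829,-3.12349) → ×s → (-2.50188,-3.06660) → (-2.50,-3.07)
v3: (4,-1) → rotate → (3.78112,-1.64412) → ×s → (3.71225,-1.61417) → (3.71,-1.61)
v4: (-1,4) → rotate → (-0.32866,4.10999) → ×s → (-0.32267,4.03513) → (-0.32,4.04)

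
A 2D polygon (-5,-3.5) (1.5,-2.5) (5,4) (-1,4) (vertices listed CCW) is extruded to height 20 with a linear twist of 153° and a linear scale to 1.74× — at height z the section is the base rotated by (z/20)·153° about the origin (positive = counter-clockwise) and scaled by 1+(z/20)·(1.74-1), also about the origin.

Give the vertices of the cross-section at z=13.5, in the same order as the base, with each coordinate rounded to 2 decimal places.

Cross-section at z=13.5: (6.83,-6.09) (3.13,3.05) (-7.56,5.92) (-5.49,-2.84)

t = z/height = 13.5/20 = 0.675
s = 1 + (scale-1)·z/height = 1 + (1.74-1)·13.5/20 = 1.499500
θ = twist·z/height = 153°·13.5/20 = 103.2750° = 1.802489 rad
cos θ = -0.229625, sin θ = 0.973279 (intermediates below are computed at full precision and shown rounded to 5 d.p.)
v1: (-5,-3.5) → rotate → (4.55460,-4.06271) → ×s → (6.82963,-6.09203) → (6.83,-6.09)
v2: (1.5,-2.5) → rotate → (2.08876,2.03398) → ×s → (3.13210,3.04996) → (3.13,3.05)
v3: (5,4) → rotate → (-5.04124,3.94790) → ×s → (-7.55934,5.91987) → (-7.56,5.92)
v4: (-1,4) → rotate → (-3.66349,-1.89178) → ×s → (-5.49341,-2.83672) → (-5.49,-2.84)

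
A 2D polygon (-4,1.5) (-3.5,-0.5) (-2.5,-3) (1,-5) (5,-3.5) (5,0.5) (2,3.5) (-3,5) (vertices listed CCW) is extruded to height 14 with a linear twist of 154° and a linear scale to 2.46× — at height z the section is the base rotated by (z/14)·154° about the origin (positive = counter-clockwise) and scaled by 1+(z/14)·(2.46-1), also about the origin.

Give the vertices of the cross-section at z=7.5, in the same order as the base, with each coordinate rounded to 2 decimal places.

t = z/height = 7.5/14 = 0.535714
s = 1 + (scale-1)·z/height = 1 + (2.46-1)·7.5/14 = 1.782143
θ = twist·z/height = 154°·7.5/14 = 82.5000° = 1.439897 rad
cos θ = 0.130526, sin θ = 0.991445 (intermediates below are computed at full precision and shown rounded to 5 d.p.)
v1: (-4,1.5) → rotate → (-2.00927,-3.76999) → ×s → (-3.58081,-6.71866) → (-3.58,-6.72)
v2: (-3.5,-0.5) → rotate → (0.03888,-3.53532) → ×s → (0.06929,-6.30045) → (0.07,-6.30)
v3: (-2.5,-3) → rotate → (2.64802,-2.87019) → ×s → (4.71915,-5.11509) → (4.72,-5.12)
v4: (1,-5) → rotate → (5.08775,0.33881) → ×s → (9.06710,0.60381) → (9.07,0.60)
v5: (5,-3.5) → rotate → (4.12269,4.50038) → ×s → (7.34722,8.02032) → (7.35,8.02)
v6: (5,0.5) → rotate → (0.15691,5.02249) → ×s → (0.27963,8.95079) → (0.28,8.95)
v7: (2,3.5) → rotate → (-3.20900,2.43973) → ×s → (-5.71890,4.34795) → (-5.72,4.35)
v8: (-3,5) → rotate → (-5.34880,-2.32170) → ×s → (-9.53233,-4.13761) → (-9.53,-4.14)

Cross-section at z=7.5: (-3.58,-6.72) (0.07,-6.30) (4.72,-5.12) (9.07,0.60) (7.35,8.02) (0.28,8.95) (-5.72,4.35) (-9.53,-4.14)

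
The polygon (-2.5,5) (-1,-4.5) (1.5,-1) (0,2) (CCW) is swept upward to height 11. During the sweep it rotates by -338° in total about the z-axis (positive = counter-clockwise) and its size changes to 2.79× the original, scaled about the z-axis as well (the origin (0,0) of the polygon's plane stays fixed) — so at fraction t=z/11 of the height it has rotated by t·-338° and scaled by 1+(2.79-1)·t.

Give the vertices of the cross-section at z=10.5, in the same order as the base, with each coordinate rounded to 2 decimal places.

t = z/height = 10.5/11 = 0.954545
s = 1 + (scale-1)·z/height = 1 + (2.79-1)·10.5/11 = 2.708636
θ = twist·z/height = -338°·10.5/11 = -322.6364° = -5.631067 rad
cos θ = 0.794800, sin θ = 0.606872 (intermediates below are computed at full precision and shown rounded to 5 d.p.)
v1: (-2.5,5) → rotate → (-5.02136,2.45682) → ×s → (-13.60103,6.65463) → (-13.60,6.65)
v2: (-1,-4.5) → rotate → (1.93612,-4.18347) → ×s → (5.24425,-11.33150) → (5.24,-11.33)
v3: (1.5,-1) → rotate → (1.79907,0.11551) → ×s → (4.87303,0.31287) → (4.87,0.31)
v4: (0,2) → rotate → (-1.21374,1.58960) → ×s → (-3.28759,4.30565) → (-3.29,4.31)

Cross-section at z=10.5: (-13.60,6.65) (5.24,-11.33) (4.87,0.31) (-3.29,4.31)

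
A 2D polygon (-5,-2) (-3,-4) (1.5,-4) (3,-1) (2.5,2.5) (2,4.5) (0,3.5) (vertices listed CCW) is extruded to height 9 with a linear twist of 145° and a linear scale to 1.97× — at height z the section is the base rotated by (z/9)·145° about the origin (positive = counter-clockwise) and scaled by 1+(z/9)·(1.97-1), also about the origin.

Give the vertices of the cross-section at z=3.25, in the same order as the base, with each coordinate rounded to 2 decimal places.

t = z/height = 3.25/9 = 0.361111
s = 1 + (scale-1)·z/height = 1 + (1.97-1)·3.25/9 = 1.350278
θ = twist·z/height = 145°·3.25/9 = 52.3611° = 0.913874 rad
cos θ = 0.610683, sin θ = 0.791875 (intermediates below are computed at full precision and shown rounded to 5 d.p.)
v1: (-5,-2) → rotate → (-1.46966,-5.18074) → ×s → (-1.98445,-6.99544) → (-1.98,-7.00)
v2: (-3,-4) → rotate → (1.33545,-4.81836) → ×s → (1.80323,-6.50612) → (1.80,-6.51)
v3: (1.5,-4) → rotate → (4.08353,-1.25492) → ×s → (5.51389,-1.69449) → (5.51,-1.69)
v4: (3,-1) → rotate → (2.62392,1.76494) → ×s → (3.54303,2.38316) → (3.54,2.38)
v5: (2.5,2.5) → rotate → (-0.45298,3.50640) → ×s → (-0.61165,4.73461) → (-0.61,4.73)
v6: (2,4.5) → rotate → (-2.34207,4.33182) → ×s → (-3.16245,5.84916) → (-3.16,5.85)
v7: (0,3.5) → rotate → (-2.77156,2.13739) → ×s → (-3.74238,2.88607) → (-3.74,2.89)

Cross-section at z=3.25: (-1.98,-7.00) (1.80,-6.51) (5.51,-1.69) (3.54,2.38) (-0.61,4.73) (-3.16,5.85) (-3.74,2.89)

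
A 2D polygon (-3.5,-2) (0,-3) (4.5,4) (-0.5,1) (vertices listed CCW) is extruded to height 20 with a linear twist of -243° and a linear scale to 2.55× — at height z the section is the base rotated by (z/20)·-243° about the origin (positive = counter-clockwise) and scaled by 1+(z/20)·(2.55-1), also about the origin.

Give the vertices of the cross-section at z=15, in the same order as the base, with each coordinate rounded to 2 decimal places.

Cross-section at z=15: (7.73,4.02) (0.25,6.48) (-10.06,-8.26) (1.00,-2.20)

t = z/height = 15/20 = 0.75
s = 1 + (scale-1)·z/height = 1 + (2.55-1)·15/20 = 2.162500
θ = twist·z/height = -243°·15/20 = -182.2500° = -3.180863 rad
cos θ = -0.999229, sin θ = 0.039260 (intermediates below are computed at full precision and shown rounded to 5 d.p.)
v1: (-3.5,-2) → rotate → (3.57582,1.86105) → ×s → (7.73271,4.02452) → (7.73,4.02)
v2: (0,-3) → rotate → (0.11778,2.99769) → ×s → (0.25470,6.48250) → (0.25,6.48)
v3: (4.5,4) → rotate → (-4.65357,-3.82025) → ×s → (-10.06334,-8.26128) → (-10.06,-8.26)
v4: (-0.5,1) → rotate → (0.46035,-1.01886) → ×s → (0.99552,-2.20328) → (1.00,-2.20)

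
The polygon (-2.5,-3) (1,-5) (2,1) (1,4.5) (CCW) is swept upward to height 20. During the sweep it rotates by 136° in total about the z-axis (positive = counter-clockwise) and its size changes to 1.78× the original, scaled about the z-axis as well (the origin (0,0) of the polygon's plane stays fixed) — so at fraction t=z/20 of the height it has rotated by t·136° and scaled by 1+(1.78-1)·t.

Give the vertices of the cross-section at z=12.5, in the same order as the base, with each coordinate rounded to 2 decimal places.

t = z/height = 12.5/20 = 0.625
s = 1 + (scale-1)·z/height = 1 + (1.78-1)·12.5/20 = 1.487500
θ = twist·z/height = 136°·12.5/20 = 85.0000° = 1.483530 rad
cos θ = 0.087156, sin θ = 0.996195 (intermediates below are computed at full precision and shown rounded to 5 d.p.)
v1: (-2.5,-3) → rotate → (2.77069,-2.75195) → ×s → (4.12141,-4.09353) → (4.12,-4.09)
v2: (1,-5) → rotate → (5.06813,0.56042) → ×s → (7.53884,0.83362) → (7.54,0.83)
v3: (2,1) → rotate → (-0.82188,2.07955) → ×s → (-1.22255,3.09332) → (-1.22,3.09)
v4: (1,4.5) → rotate → (-4.39572,1.38840) → ×s → (-6.53863,2.06524) → (-6.54,2.07)

Cross-section at z=12.5: (4.12,-4.09) (7.54,0.83) (-1.22,3.09) (-6.54,2.07)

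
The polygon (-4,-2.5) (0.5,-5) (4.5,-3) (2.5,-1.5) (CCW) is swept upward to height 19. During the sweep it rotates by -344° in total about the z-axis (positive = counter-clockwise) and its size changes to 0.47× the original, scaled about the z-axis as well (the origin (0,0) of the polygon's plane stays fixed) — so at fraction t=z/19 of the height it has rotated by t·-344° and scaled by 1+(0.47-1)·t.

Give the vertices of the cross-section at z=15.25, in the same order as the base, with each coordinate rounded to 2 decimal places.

Cross-section at z=15.25: (1.18,-2.44) (2.89,-0.02) (1.99,2.39) (1.01,1.34)

t = z/height = 15.25/19 = 0.802632
s = 1 + (scale-1)·z/height = 1 + (0.47-1)·15.25/19 = 0.574605
θ = twist·z/height = -344°·15.25/19 = -276.1053° = -4.818946 rad
cos θ = 0.106355, sin θ = 0.994328 (intermediates below are computed at full precision and shown rounded to 5 d.p.)
v1: (-4,-2.5) → rotate → (2.06040,-4.24320) → ×s → (1.18392,-2.43817) → (1.18,-2.44)
v2: (0.5,-5) → rotate → (5.02482,-0.03461) → ×s → (2.88729,-0.01989) → (2.89,-0.02)
v3: (4.5,-3) → rotate → (3.46158,4.15541) → ×s → (1.98904,2.38772) → (1.99,2.39)
v4: (2.5,-1.5) → rotate → (1.75738,2.32629) → ×s → (1.00980,1.33670) → (1.01,1.34)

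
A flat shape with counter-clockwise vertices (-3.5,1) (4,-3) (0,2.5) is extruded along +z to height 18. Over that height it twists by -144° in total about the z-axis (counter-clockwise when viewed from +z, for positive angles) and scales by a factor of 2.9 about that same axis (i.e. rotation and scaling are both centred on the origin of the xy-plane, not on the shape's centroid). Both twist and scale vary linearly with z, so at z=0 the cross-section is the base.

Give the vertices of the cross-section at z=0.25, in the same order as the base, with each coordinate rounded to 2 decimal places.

t = z/height = 0.25/18 = 0.0138889
s = 1 + (scale-1)·z/height = 1 + (2.9-1)·0.25/18 = 1.026389
θ = twist·z/height = -144°·0.25/18 = -2.0000° = -0.034907 rad
cos θ = 0.999391, sin θ = -0.034899 (intermediates below are computed at full precision and shown rounded to 5 d.p.)
v1: (-3.5,1) → rotate → (-3.46297,1.12154) → ×s → (-3.55435,1.15114) → (-3.55,1.15)
v2: (4,-3) → rotate → (3.89286,-3.13777) → ×s → (3.99559,-3.22057) → (4.00,-3.22)
v3: (0,2.5) → rotate → (0.08725,2.49848) → ×s → (0.08955,2.56441) → (0.09,2.56)

Cross-section at z=0.25: (-3.55,1.15) (4.00,-3.22) (0.09,2.56)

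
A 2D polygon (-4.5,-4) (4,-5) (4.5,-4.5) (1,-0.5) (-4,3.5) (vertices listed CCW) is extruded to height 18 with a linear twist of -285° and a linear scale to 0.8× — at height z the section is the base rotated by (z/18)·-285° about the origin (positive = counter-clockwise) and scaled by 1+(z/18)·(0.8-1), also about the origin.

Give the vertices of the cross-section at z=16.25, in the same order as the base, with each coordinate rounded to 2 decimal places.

Cross-section at z=16.25: (4.01,-2.88) (3.28,4.10) (2.79,4.41) (0.22,0.89) (-2.08,-3.83)

t = z/height = 16.25/18 = 0.902778
s = 1 + (scale-1)·z/height = 1 + (0.8-1)·16.25/18 = 0.819444
θ = twist·z/height = -285°·16.25/18 = -257.2917° = -4.490587 rad
cos θ = -0.219988, sin θ = 0.975503 (intermediates below are computed at full precision and shown rounded to 5 d.p.)
v1: (-4.5,-4) → rotate → (4.89196,-3.50981) → ×s → (4.00869,-2.87609) → (4.01,-2.88)
v2: (4,-5) → rotate → (3.99756,5.00195) → ×s → (3.27578,4.09882) → (3.28,4.10)
v3: (4.5,-4.5) → rotate → (3.39982,5.37971) → ×s → (2.78596,4.40837) → (2.79,4.41)
v4: (1,-0.5) → rotate → (0.26776,1.08550) → ×s → (0.21942,0.88950) → (0.22,0.89)
v5: (-4,3.5) → rotate → (-2.53431,-4.67197) → ×s → (-2.07672,-3.82842) → (-2.08,-3.83)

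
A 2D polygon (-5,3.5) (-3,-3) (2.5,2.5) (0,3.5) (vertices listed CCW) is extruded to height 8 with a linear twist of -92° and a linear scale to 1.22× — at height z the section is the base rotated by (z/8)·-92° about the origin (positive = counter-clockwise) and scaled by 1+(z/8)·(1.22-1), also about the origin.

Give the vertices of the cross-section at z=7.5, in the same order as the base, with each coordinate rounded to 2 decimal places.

t = z/height = 7.5/8 = 0.9375
s = 1 + (scale-1)·z/height = 1 + (1.22-1)·7.5/8 = 1.206250
θ = twist·z/height = -92°·7.5/8 = -86.2500° = -1.505346 rad
cos θ = 0.065403, sin θ = -0.997859 (intermediates below are computed at full precision and shown rounded to 5 d.p.)
v1: (-5,3.5) → rotate → (3.16549,5.21821) → ×s → (3.81837,6.29446) → (3.82,6.29)
v2: (-3,-3) → rotate → (-3.18979,2.79737) → ×s → (-3.84768,3.37432) → (-3.85,3.37)
v3: (2.5,2.5) → rotate → (2.65816,-2.33114) → ×s → (3.20640,-2.81194) → (3.21,-2.81)
v4: (0,3.5) → rotate → (3.49251,0.22891) → ×s → (4.21284,0.27612) → (4.21,0.28)

Cross-section at z=7.5: (3.82,6.29) (-3.85,3.37) (3.21,-2.81) (4.21,0.28)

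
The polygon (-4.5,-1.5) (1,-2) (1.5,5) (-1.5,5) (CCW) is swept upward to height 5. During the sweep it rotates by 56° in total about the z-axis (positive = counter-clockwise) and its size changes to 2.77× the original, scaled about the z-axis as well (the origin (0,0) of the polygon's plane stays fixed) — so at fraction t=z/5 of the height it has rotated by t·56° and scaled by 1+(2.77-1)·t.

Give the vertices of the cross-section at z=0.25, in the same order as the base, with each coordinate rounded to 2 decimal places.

Cross-section at z=0.25: (-4.81,-1.87) (1.19,-2.12) (1.36,5.52) (-1.90,5.36)

t = z/height = 0.25/5 = 0.05
s = 1 + (scale-1)·z/height = 1 + (2.77-1)·0.25/5 = 1.088500
θ = twist·z/height = 56°·0.25/5 = 2.8000° = 0.048869 rad
cos θ = 0.998806, sin θ = 0.048850 (intermediates below are computed at full precision and shown rounded to 5 d.p.)
v1: (-4.5,-1.5) → rotate → (-4.42135,-1.71803) → ×s → (-4.81264,-1.87008) → (-4.81,-1.87)
v2: (1,-2) → rotate → (1.09651,-1.94876) → ×s → (1.19355,-2.12123) → (1.19,-2.12)
v3: (1.5,5) → rotate → (1.25396,5.06731) → ×s → (1.36494,5.51576) → (1.36,5.52)
v4: (-1.5,5) → rotate → (-1.74246,4.92076) → ×s → (-1.89667,5.35624) → (-1.90,5.36)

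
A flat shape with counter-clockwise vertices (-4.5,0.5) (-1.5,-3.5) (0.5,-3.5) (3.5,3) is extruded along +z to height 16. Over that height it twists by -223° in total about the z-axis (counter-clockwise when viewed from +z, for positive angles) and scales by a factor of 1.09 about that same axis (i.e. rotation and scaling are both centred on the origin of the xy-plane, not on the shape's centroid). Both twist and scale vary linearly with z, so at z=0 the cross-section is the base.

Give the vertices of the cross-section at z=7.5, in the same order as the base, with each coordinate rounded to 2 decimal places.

Cross-section at z=7.5: (1.68,4.41) (-3.14,2.43) (-3.66,0.41) (2.11,-4.32)

t = z/height = 7.5/16 = 0.46875
s = 1 + (scale-1)·z/height = 1 + (1.09-1)·7.5/16 = 1.042188
θ = twist·z/height = -223°·7.5/16 = -104.5313° = -1.824414 rad
cos θ = -0.250908, sin θ = -0.968011 (intermediates below are computed at full precision and shown rounded to 5 d.p.)
v1: (-4.5,0.5) → rotate → (1.61309,4.23060) → ×s → (1.68114,4.40907) → (1.68,4.41)
v2: (-1.5,-3.5) → rotate → (-3.01168,2.33019) → ×s → (-3.13873,2.42850) → (-3.14,2.43)
v3: (0.5,-3.5) → rotate → (-3.51349,0.39417) → ×s → (-3.66172,0.41080) → (-3.66,0.41)
v4: (3.5,3) → rotate → (2.02585,-4.14076) → ×s → (2.11132,-4.31545) → (2.11,-4.32)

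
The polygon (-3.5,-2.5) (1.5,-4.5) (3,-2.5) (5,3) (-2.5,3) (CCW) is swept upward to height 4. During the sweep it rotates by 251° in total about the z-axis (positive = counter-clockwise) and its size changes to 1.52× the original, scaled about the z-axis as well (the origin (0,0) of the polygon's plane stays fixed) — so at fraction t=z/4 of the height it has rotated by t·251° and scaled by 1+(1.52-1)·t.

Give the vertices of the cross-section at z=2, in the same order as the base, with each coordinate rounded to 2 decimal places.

t = z/height = 2/4 = 0.5
s = 1 + (scale-1)·z/height = 1 + (1.52-1)·2/4 = 1.260000
θ = twist·z/height = 251°·2/4 = 125.5000° = 2.190388 rad
cos θ = -0.580703, sin θ = 0.814116 (intermediates below are computed at full precision and shown rounded to 5 d.p.)
v1: (-3.5,-2.5) → rotate → (4.06775,-1.39765) → ×s → (5.12536,-1.76104) → (5.13,-1.76)
v2: (1.5,-4.5) → rotate → (2.79247,3.83434) → ×s → (3.51851,4.83126) → (3.52,4.83)
v3: (3,-2.5) → rotate → (0.29318,3.89410) → ×s → (0.36941,4.90657) → (0.37,4.91)
v4: (5,3) → rotate → (-5.34586,2.32847) → ×s → (-6.73579,2.93387) → (-6.74,2.93)
v5: (-2.5,3) → rotate → (-0.99059,-3.77740) → ×s → (-1.24814,-4.75952) → (-1.25,-4.76)

Cross-section at z=2: (5.13,-1.76) (3.52,4.83) (0.37,4.91) (-6.74,2.93) (-1.25,-4.76)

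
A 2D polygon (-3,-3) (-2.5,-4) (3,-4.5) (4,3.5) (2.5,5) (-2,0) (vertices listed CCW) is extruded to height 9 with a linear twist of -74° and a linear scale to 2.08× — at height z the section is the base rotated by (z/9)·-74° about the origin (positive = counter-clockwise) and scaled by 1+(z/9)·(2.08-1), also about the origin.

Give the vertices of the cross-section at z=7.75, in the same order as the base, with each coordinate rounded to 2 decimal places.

Cross-section at z=7.75: (-7.76,2.63) (-9.06,0.91) (-5.22,-9.04) (9.47,-3.93) (10.79,-0.05) (-1.71,3.46)

t = z/height = 7.75/9 = 0.861111
s = 1 + (scale-1)·z/height = 1 + (2.08-1)·7.75/9 = 1.930000
θ = twist·z/height = -74°·7.75/9 = -63.7222° = -1.112163 rad
cos θ = 0.442723, sin θ = -0.896658 (intermediates below are computed at full precision and shown rounded to 5 d.p.)
v1: (-3,-3) → rotate → (-4.01814,1.36180) → ×s → (-7.75502,2.62828) → (-7.76,2.63)
v2: (-2.5,-4) → rotate → (-4.69344,0.47075) → ×s → (-9.05834,0.90855) → (-9.06,0.91)
v3: (3,-4.5) → rotate → (-2.70679,-4.68223) → ×s → (-5.22411,-9.03670) → (-5.22,-9.04)
v4: (4,3.5) → rotate → (4.90920,-2.03710) → ×s → (9.47475,-3.93160) → (9.47,-3.93)
v5: (2.5,5) → rotate → (5.59010,-0.02803) → ×s → (10.78889,-0.05409) → (10.79,-0.05)
v6: (-2,0) → rotate → (-0.88545,1.79332) → ×s → (-1.70891,3.46110) → (-1.71,3.46)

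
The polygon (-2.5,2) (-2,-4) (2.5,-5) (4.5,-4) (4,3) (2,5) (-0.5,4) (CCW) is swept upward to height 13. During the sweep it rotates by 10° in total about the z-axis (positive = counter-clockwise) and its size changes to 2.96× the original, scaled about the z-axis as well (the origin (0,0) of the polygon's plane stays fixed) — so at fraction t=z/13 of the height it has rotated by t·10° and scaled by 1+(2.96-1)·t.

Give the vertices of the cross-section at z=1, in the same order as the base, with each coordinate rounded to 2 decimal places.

Cross-section at z=1: (-2.91,2.26) (-2.24,-4.63) (2.95,-5.71) (5.24,-4.53) (4.56,3.51) (2.22,5.78) (-0.64,4.59)

t = z/height = 1/13 = 0.0769231
s = 1 + (scale-1)·z/height = 1 + (2.96-1)·1/13 = 1.150769
θ = twist·z/height = 10°·1/13 = 0.7692° = 0.013426 rad
cos θ = 0.999910, sin θ = 0.013425 (intermediates below are computed at full precision and shown rounded to 5 d.p.)
v1: (-2.5,2) → rotate → (-2.52663,1.96626) → ×s → (-2.90756,2.26271) → (-2.91,2.26)
v2: (-2,-4) → rotate → (-1.94612,-4.02649) → ×s → (-2.23953,-4.63356) → (-2.24,-4.63)
v3: (2.5,-5) → rotate → (2.56690,-4.96599) → ×s → (2.95391,-5.71470) → (2.95,-5.71)
v4: (4.5,-4) → rotate → (4.55330,-3.93923) → ×s → (5.23979,-4.53314) → (5.24,-4.53)
v5: (4,3) → rotate → (3.95936,3.05343) → ×s → (4.55631,3.51379) → (4.56,3.51)
v6: (2,5) → rotate → (1.93269,5.02640) → ×s → (2.22408,5.78423) → (2.22,5.78)
v7: (-0.5,4) → rotate → (-0.55366,3.99293) → ×s → (-0.63713,4.59494) → (-0.64,4.59)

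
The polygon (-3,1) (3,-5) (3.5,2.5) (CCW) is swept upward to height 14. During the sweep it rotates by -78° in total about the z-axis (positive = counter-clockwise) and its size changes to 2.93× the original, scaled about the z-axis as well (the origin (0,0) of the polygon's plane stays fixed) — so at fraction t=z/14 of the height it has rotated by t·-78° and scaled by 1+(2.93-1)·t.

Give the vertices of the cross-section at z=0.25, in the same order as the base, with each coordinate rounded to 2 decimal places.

Cross-section at z=0.25: (-3.08,1.11) (2.98,-5.25) (3.68,2.50)

t = z/height = 0.25/14 = 0.0178571
s = 1 + (scale-1)·z/height = 1 + (2.93-1)·0.25/14 = 1.034464
θ = twist·z/height = -78°·0.25/14 = -1.3929° = -0.024310 rad
cos θ = 0.999705, sin θ = -0.024308 (intermediates below are computed at full precision and shown rounded to 5 d.p.)
v1: (-3,1) → rotate → (-2.97481,1.07263) → ×s → (-3.07733,1.10959) → (-3.08,1.11)
v2: (3,-5) → rotate → (2.87758,-5.07145) → ×s → (2.97675,-5.24623) → (2.98,-5.25)
v3: (3.5,2.5) → rotate → (3.55973,2.41418) → ×s → (3.68242,2.49739) → (3.68,2.50)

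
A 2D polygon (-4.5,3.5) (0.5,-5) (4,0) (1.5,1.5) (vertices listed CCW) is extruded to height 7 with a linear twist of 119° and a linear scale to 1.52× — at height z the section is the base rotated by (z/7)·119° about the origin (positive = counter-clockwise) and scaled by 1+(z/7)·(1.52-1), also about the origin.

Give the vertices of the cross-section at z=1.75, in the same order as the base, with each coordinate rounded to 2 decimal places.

t = z/height = 1.75/7 = 0.25
s = 1 + (scale-1)·z/height = 1 + (1.52-1)·1.75/7 = 1.130000
θ = twist·z/height = 119°·1.75/7 = 29.7500° = 0.519235 rad
cos θ = 0.868199, sin θ = 0.496217 (intermediates below are computed at full precision and shown rounded to 5 d.p.)
v1: (-4.5,3.5) → rotate → (-5.64365,0.80572) → ×s → (-6.37733,0.91047) → (-6.38,0.91)
v2: (0.5,-5) → rotate → (2.91518,-4.09289) → ×s → (3.29416,-4.62496) → (3.29,-4.62)
v3: (4,0) → rotate → (3.47280,1.98487) → ×s → (3.92426,2.24290) → (3.92,2.24)
v4: (1.5,1.5) → rotate → (0.55797,2.04662) → ×s → (0.63051,2.31268) → (0.63,2.31)

Cross-section at z=1.75: (-6.38,0.91) (3.29,-4.62) (3.92,2.24) (0.63,2.31)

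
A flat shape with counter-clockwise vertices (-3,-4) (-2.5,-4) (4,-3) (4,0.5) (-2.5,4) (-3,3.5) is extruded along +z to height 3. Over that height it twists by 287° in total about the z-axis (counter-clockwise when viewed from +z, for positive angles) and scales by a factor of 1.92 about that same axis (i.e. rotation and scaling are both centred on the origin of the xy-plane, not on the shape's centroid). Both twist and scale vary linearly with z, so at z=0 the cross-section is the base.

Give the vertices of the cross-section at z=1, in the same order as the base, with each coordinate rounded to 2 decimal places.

t = z/height = 1/3 = 0.333333
s = 1 + (scale-1)·z/height = 1 + (1.92-1)·1/3 = 1.306667
θ = twist·z/height = 287°·1/3 = 95.6667° = 1.669698 rad
cos θ = -0.098741, sin θ = 0.995113 (intermediates below are computed at full precision and shown rounded to 5 d.p.)
v1: (-3,-4) → rotate → (4.27668,-2.59038) → ×s → (5.58819,-3.38476) → (5.59,-3.38)
v2: (-2.5,-4) → rotate → (4.22730,-2.09282) → ×s → (5.52368,-2.73462) → (5.52,-2.73)
v3: (4,-3) → rotate → (2.59038,4.27668) → ×s → (3.38476,5.58819) → (3.38,5.59)
v4: (4,0.5) → rotate → (-0.89252,3.93108) → ×s → (-1.16623,5.13661) → (-1.17,5.14)
v5: (-2.5,4) → rotate → (-3.73360,-2.88275) → ×s → (-4.87857,-3.76679) → (-4.88,-3.77)
v6: (-3,3.5) → rotate → (-3.18667,-3.33093) → ×s → (-4.16392,-4.35242) → (-4.16,-4.35)

Cross-section at z=1: (5.59,-3.38) (5.52,-2.73) (3.38,5.59) (-1.17,5.14) (-4.88,-3.77) (-4.16,-4.35)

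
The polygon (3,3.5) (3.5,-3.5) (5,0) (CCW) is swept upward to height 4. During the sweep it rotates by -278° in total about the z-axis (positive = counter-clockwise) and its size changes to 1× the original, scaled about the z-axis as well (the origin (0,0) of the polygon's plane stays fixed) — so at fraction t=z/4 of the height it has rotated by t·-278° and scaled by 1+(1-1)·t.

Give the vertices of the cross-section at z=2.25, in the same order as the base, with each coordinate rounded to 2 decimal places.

Cross-section at z=2.25: (-1.35,-4.41) (-4.61,1.80) (-4.58,-2.00)

t = z/height = 2.25/4 = 0.5625
s = 1 + (scale-1)·z/height = 1 + (1-1)·2.25/4 = 1.000000
θ = twist·z/height = -278°·2.25/4 = -156.3750° = -2.729259 rad
cos θ = -0.916188, sin θ = -0.400749 (intermediates below are computed at full precision and shown rounded to 5 d.p.)
v1: (3,3.5) → rotate → (-1.34594,-4.40890) → ×s → (-1.34594,-4.40890) → (-1.35,-4.41)
v2: (3.5,-3.5) → rotate → (-4.60928,1.80404) → ×s → (-4.60928,1.80404) → (-4.61,1.80)
v3: (5,0) → rotate → (-4.58094,-2.00374) → ×s → (-4.58094,-2.00374) → (-4.58,-2.00)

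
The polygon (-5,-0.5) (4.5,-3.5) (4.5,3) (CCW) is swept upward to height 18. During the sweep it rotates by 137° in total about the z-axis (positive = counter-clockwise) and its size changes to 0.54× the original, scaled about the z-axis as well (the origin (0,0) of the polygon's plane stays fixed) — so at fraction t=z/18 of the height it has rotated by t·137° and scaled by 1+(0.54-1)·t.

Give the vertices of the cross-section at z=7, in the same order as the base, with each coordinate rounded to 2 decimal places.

t = z/height = 7/18 = 0.388889
s = 1 + (scale-1)·z/height = 1 + (0.54-1)·7/18 = 0.821111
θ = twist·z/height = 137°·7/18 = 53.2778° = 0.929873 rad
cos θ = 0.597936, sin θ = 0.801544 (intermediates below are computed at full precision and shown rounded to 5 d.p.)
v1: (-5,-0.5) → rotate → (-2.58891,-4.30669) → ×s → (-2.12578,-3.53627) → (-2.13,-3.54)
v2: (4.5,-3.5) → rotate → (5.49612,1.51417) → ×s → (4.51292,1.24330) → (4.51,1.24)
v3: (4.5,3) → rotate → (0.28608,5.40076) → ×s → (0.23490,4.43462) → (0.23,4.43)

Cross-section at z=7: (-2.13,-3.54) (4.51,1.24) (0.23,4.43)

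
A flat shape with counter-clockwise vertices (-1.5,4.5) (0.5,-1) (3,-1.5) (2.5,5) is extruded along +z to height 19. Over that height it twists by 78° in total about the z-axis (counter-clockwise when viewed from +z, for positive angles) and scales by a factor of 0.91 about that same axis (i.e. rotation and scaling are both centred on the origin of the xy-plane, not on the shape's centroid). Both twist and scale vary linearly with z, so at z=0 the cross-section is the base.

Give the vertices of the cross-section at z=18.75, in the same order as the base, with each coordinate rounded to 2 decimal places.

t = z/height = 18.75/19 = 0.986842
s = 1 + (scale-1)·z/height = 1 + (0.91-1)·18.75/19 = 0.911184
θ = twist·z/height = 78°·18.75/19 = 76.9737° = 1.343444 rad
cos θ = 0.225399, sin θ = 0.974267 (intermediates below are computed at full precision and shown rounded to 5 d.p.)
v1: (-1.5,4.5) → rotate → (-4.72230,-0.44711) → ×s → (-4.30288,-0.40740) → (-4.30,-0.41)
v2: (0.5,-1) → rotate → (1.08697,0.26173) → ×s → (0.99043,0.23849) → (0.99,0.24)
v3: (3,-1.5) → rotate → (2.13760,2.58470) → ×s → (1.94774,2.35514) → (1.95,2.36)
v4: (2.5,5) → rotate → (-4.30784,3.56266) → ×s → (-3.92523,3.24624) → (-3.93,3.25)

Cross-section at z=18.75: (-4.30,-0.41) (0.99,0.24) (1.95,2.36) (-3.93,3.25)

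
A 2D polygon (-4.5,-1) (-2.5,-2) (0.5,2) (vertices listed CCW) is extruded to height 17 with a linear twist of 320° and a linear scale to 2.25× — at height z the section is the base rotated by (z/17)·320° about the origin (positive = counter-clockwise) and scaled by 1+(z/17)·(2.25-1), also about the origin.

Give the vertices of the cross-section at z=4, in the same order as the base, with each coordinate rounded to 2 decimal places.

t = z/height = 4/17 = 0.235294
s = 1 + (scale-1)·z/height = 1 + (2.25-1)·4/17 = 1.294118
θ = twist·z/height = 320°·4/17 = 75.2941° = 1.314130 rad
cos θ = 0.253857, sin θ = 0.967242 (intermediates below are computed at full precision and shown rounded to 5 d.p.)
v1: (-4.5,-1) → rotate → (-0.17512,-4.60644) → ×s → (-0.22662,-5.96128) → (-0.23,-5.96)
v2: (-2.5,-2) → rotate → (1.29984,-2.92582) → ×s → (1.68215,-3.78635) → (1.68,-3.79)
v3: (0.5,2) → rotate → (-1.80755,0.99134) → ×s → (-2.33919,1.28290) → (-2.34,1.28)

Cross-section at z=4: (-0.23,-5.96) (1.68,-3.79) (-2.34,1.28)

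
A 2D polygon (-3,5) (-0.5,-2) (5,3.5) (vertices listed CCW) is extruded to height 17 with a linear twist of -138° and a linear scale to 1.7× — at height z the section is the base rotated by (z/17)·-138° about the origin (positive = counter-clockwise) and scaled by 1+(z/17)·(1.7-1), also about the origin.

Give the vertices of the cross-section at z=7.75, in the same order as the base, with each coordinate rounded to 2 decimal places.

Cross-section at z=7.75: (4.07,6.53) (-2.65,-0.61) (7.11,-3.77)

t = z/height = 7.75/17 = 0.455882
s = 1 + (scale-1)·z/height = 1 + (1.7-1)·7.75/17 = 1.319118
θ = twist·z/height = -138°·7.75/17 = -62.9118° = -1.098017 rad
cos θ = 0.455362, sin θ = -0.890306 (intermediates below are computed at full precision and shown rounded to 5 d.p.)
v1: (-3,5) → rotate → (3.08545,4.94773) → ×s → (4.07007,6.52664) → (4.07,6.53)
v2: (-0.5,-2) → rotate → (-2.00829,-0.46557) → ×s → (-2.64918,-0.61414) → (-2.65,-0.61)
v3: (5,3.5) → rotate → (5.39288,-2.85776) → ×s → (7.11385,-3.76973) → (7.11,-3.77)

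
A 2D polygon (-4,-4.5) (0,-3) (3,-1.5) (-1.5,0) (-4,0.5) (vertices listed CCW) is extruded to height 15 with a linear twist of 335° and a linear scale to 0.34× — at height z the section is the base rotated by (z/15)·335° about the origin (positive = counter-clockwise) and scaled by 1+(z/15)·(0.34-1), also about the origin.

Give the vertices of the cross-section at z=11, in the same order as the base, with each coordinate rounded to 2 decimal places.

t = z/height = 11/15 = 0.733333
s = 1 + (scale-1)·z/height = 1 + (0.34-1)·11/15 = 0.516000
θ = twist·z/height = 335°·11/15 = 245.6667° = 4.287692 rad
cos θ = -0.412045, sin θ = -0.911164 (intermediates below are computed at full precision and shown rounded to 5 d.p.)
v1: (-4,-4.5) → rotate → (-2.45206,5.49886) → ×s → (-1.26526,2.83741) → (-1.27,2.84)
v2: (0,-3) → rotate → (-2.73349,1.23613) → ×s → (-1.41048,0.63784) → (-1.41,0.64)
v3: (3,-1.5) → rotate → (-2.60288,-2.11542) → ×s → (-1.34309,-1.09156) → (-1.34,-1.09)
v4: (-1.5,0) → rotate → (0.61807,1.36675) → ×s → (0.31892,0.70524) → (0.32,0.71)
v5: (-4,0.5) → rotate → (2.10376,3.43863) → ×s → (1.08554,1.77433) → (1.09,1.77)

Cross-section at z=11: (-1.27,2.84) (-1.41,0.64) (-1.34,-1.09) (0.32,0.71) (1.09,1.77)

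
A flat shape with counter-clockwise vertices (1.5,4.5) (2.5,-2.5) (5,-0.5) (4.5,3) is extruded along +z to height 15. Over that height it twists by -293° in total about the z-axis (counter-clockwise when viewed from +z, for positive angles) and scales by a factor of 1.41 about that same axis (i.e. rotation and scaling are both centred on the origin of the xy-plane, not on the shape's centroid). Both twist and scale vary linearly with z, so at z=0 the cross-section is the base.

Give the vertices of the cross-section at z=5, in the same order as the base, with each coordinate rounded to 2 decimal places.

t = z/height = 5/15 = 0.333333
s = 1 + (scale-1)·z/height = 1 + (1.41-1)·5/15 = 1.136667
θ = twist·z/height = -293°·5/15 = -97.6667° = -1.704605 rad
cos θ = -0.133410, sin θ = -0.991061 (intermediates below are computed at full precision and shown rounded to 5 d.p.)
v1: (1.5,4.5) → rotate → (4.25966,-2.08693) → ×s → (4.84181,-2.37215) → (4.84,-2.37)
v2: (2.5,-2.5) → rotate → (-2.81118,-2.14413) → ×s → (-3.19537,-2.43716) → (-3.20,-2.44)
v3: (5,-0.5) → rotate → (-1.16258,-4.88860) → ×s → (-1.32146,-5.55671) → (-1.32,-5.56)
v4: (4.5,3) → rotate → (2.37284,-4.86000) → ×s → (2.69713,-5.52420) → (2.70,-5.52)

Cross-section at z=5: (4.84,-2.37) (-3.20,-2.44) (-1.32,-5.56) (2.70,-5.52)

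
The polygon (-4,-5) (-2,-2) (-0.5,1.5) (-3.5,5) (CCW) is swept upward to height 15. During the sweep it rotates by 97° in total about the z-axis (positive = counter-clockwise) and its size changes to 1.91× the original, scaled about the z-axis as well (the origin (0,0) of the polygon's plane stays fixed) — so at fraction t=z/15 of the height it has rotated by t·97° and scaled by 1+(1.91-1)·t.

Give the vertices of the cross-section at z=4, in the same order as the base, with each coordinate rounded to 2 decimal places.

t = z/height = 4/15 = 0.266667
s = 1 + (scale-1)·z/height = 1 + (1.91-1)·4/15 = 1.242667
θ = twist·z/height = 97°·4/15 = 25.8667° = 0.451458 rad
cos θ = 0.899812, sin θ = 0.436278 (intermediates below are computed at full precision and shown rounded to 5 d.p.)
v1: (-4,-5) → rotate → (-1.41786,-6.24417) → ×s → (-1.76192,-7.75942) → (-1.76,-7.76)
v2: (-2,-2) → rotate → (-0.92707,-2.67218) → ×s → (-1.15203,-3.32063) → (-1.15,-3.32)
v3: (-0.5,1.5) → rotate → (-1.10432,1.13158) → ×s → (-1.37231,1.40617) → (-1.37,1.41)
v4: (-3.5,5) → rotate → (-5.33073,2.97208) → ×s → (-6.62432,3.69331) → (-6.62,3.69)

Cross-section at z=4: (-1.76,-7.76) (-1.15,-3.32) (-1.37,1.41) (-6.62,3.69)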